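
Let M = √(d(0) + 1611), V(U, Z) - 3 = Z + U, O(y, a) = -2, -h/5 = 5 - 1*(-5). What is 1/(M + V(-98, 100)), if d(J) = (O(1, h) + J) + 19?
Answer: -5/1603 + 2*√407/1603 ≈ 0.022051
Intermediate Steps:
h = -50 (h = -5*(5 - 1*(-5)) = -5*(5 + 5) = -5*10 = -50)
d(J) = 17 + J (d(J) = (-2 + J) + 19 = 17 + J)
V(U, Z) = 3 + U + Z (V(U, Z) = 3 + (Z + U) = 3 + (U + Z) = 3 + U + Z)
M = 2*√407 (M = √((17 + 0) + 1611) = √(17 + 1611) = √1628 = 2*√407 ≈ 40.349)
1/(M + V(-98, 100)) = 1/(2*√407 + (3 - 98 + 100)) = 1/(2*√407 + 5) = 1/(5 + 2*√407)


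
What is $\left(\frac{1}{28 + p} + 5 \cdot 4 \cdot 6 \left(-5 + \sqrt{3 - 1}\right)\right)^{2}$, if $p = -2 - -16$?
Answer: $\frac{685792801}{1764} - \frac{1007960 \sqrt{2}}{7} \approx 1.8513 \cdot 10^{5}$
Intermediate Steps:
$p = 14$ ($p = -2 + 16 = 14$)
$\left(\frac{1}{28 + p} + 5 \cdot 4 \cdot 6 \left(-5 + \sqrt{3 - 1}\right)\right)^{2} = \left(\frac{1}{28 + 14} + 5 \cdot 4 \cdot 6 \left(-5 + \sqrt{3 - 1}\right)\right)^{2} = \left(\frac{1}{42} + 20 \cdot 6 \left(-5 + \sqrt{2}\right)\right)^{2} = \left(\frac{1}{42} + 20 \left(-30 + 6 \sqrt{2}\right)\right)^{2} = \left(\frac{1}{42} - \left(600 - 120 \sqrt{2}\right)\right)^{2} = \left(- \frac{25199}{42} + 120 \sqrt{2}\right)^{2}$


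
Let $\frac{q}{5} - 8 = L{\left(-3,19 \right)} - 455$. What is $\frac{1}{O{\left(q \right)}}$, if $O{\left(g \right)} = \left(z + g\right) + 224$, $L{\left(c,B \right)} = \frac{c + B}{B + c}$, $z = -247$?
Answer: $- \frac{1}{2253} \approx -0.00044385$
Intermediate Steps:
$L{\left(c,B \right)} = 1$ ($L{\left(c,B \right)} = \frac{B + c}{B + c} = 1$)
$q = -2230$ ($q = 40 + 5 \left(1 - 455\right) = 40 + 5 \left(-454\right) = 40 - 2270 = -2230$)
$O{\left(g \right)} = -23 + g$ ($O{\left(g \right)} = \left(-247 + g\right) + 224 = -23 + g$)
$\frac{1}{O{\left(q \right)}} = \frac{1}{-23 - 2230} = \frac{1}{-2253} = - \frac{1}{2253}$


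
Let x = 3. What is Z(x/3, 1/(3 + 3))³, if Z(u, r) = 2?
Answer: 8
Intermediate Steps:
Z(x/3, 1/(3 + 3))³ = 2³ = 8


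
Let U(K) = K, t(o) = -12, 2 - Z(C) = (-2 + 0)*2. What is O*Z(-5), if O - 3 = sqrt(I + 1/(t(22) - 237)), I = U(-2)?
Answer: 18 + 2*I*sqrt(124251)/83 ≈ 18.0 + 8.4938*I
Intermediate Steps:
Z(C) = 6 (Z(C) = 2 - (-2 + 0)*2 = 2 - (-2)*2 = 2 - 1*(-4) = 2 + 4 = 6)
I = -2
O = 3 + I*sqrt(124251)/249 (O = 3 + sqrt(-2 + 1/(-12 - 237)) = 3 + sqrt(-2 + 1/(-249)) = 3 + sqrt(-2 - 1/249) = 3 + sqrt(-499/249) = 3 + I*sqrt(124251)/249 ≈ 3.0 + 1.4156*I)
O*Z(-5) = (3 + I*sqrt(124251)/249)*6 = 18 + 2*I*sqrt(124251)/83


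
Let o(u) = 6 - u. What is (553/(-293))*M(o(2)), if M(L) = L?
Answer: -2212/293 ≈ -7.5495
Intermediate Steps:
(553/(-293))*M(o(2)) = (553/(-293))*(6 - 1*2) = (553*(-1/293))*(6 - 2) = -553/293*4 = -2212/293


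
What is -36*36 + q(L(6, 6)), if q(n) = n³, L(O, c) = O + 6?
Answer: 432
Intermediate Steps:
L(O, c) = 6 + O
-36*36 + q(L(6, 6)) = -36*36 + (6 + 6)³ = -1296 + 12³ = -1296 + 1728 = 432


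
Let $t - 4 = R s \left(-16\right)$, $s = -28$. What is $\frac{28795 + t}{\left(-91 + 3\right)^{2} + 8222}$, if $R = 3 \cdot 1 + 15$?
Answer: $\frac{36863}{15966} \approx 2.3088$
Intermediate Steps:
$R = 18$ ($R = 3 + 15 = 18$)
$t = 8068$ ($t = 4 + 18 \left(-28\right) \left(-16\right) = 4 - -8064 = 4 + 8064 = 8068$)
$\frac{28795 + t}{\left(-91 + 3\right)^{2} + 8222} = \frac{28795 + 8068}{\left(-91 + 3\right)^{2} + 8222} = \frac{36863}{\left(-88\right)^{2} + 8222} = \frac{36863}{7744 + 8222} = \frac{36863}{15966}$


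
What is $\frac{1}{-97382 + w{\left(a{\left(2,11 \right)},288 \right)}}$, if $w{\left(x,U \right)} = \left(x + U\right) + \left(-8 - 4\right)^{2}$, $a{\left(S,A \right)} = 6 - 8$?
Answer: $- \frac{1}{96952} \approx -1.0314 \cdot 10^{-5}$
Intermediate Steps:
$a{\left(S,A \right)} = -2$ ($a{\left(S,A \right)} = 6 - 8 = -2$)
$w{\left(x,U \right)} = 144 + U + x$ ($w{\left(x,U \right)} = \left(U + x\right) + \left(-12\right)^{2} = \left(U + x\right) + 144 = 144 + U + x$)
$\frac{1}{-97382 + w{\left(a{\left(2,11 \right)},288 \right)}} = \frac{1}{-97382 + \left(144 + 288 - 2\right)} = \frac{1}{-97382 + 430} = \frac{1}{-96952} = - \frac{1}{96952}$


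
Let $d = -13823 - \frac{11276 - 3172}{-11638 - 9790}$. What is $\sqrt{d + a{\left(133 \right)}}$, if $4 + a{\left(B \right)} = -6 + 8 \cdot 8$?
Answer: $\frac{i \sqrt{395124321999}}{5357} \approx 117.34 i$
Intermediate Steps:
$a{\left(B \right)} = 54$ ($a{\left(B \right)} = -4 + \left(-6 + 8 \cdot 8\right) = -4 + \left(-6 + 64\right) = -4 + 58 = 54$)
$d = - \frac{74047785}{5357}$ ($d = -13823 - \frac{8104}{-21428} = -13823 - 8104 \left(- \frac{1}{21428}\right) = -13823 - - \frac{2026}{5357} = -13823 + \frac{2026}{5357} = - \frac{74047785}{5357} \approx -13823.0$)
$\sqrt{d + a{\left(133 \right)}} = \sqrt{- \frac{74047785}{5357} + 54} = \sqrt{- \frac{73758507}{5357}} = \frac{i \sqrt{395124321999}}{5357}$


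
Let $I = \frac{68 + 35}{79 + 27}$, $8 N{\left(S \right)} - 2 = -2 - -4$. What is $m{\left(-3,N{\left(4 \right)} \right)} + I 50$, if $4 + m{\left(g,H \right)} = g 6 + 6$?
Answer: $\frac{1727}{53} \approx 32.585$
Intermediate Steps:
$N{\left(S \right)} = \frac{1}{2}$ ($N{\left(S \right)} = \frac{1}{4} + \frac{-2 - -4}{8} = \frac{1}{4} + \frac{-2 + 4}{8} = \frac{1}{4} + \frac{1}{8} \cdot 2 = \frac{1}{4} + \frac{1}{4} = \frac{1}{2}$)
$m{\left(g,H \right)} = 2 + 6 g$ ($m{\left(g,H \right)} = -4 + \left(g 6 + 6\right) = -4 + \left(6 g + 6\right) = -4 + \left(6 + 6 g\right) = 2 + 6 g$)
$I = \frac{103}{106} \approx 0.9717$
$m{\left(-3,N{\left(4 \right)} \right)} + I 50 = \left(2 + 6 \left(-3\right)\right) + \frac{103}{106} \cdot 50 = \left(2 - 18\right) + \frac{2575}{53} = -16 + \frac{2575}{53} = \frac{1727}{53}$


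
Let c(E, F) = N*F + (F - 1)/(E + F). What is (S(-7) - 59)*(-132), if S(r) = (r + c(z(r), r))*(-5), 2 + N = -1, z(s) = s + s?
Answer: 120956/7 ≈ 17279.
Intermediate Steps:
z(s) = 2*s
N = -3 (N = -2 - 1 = -3)
c(E, F) = -3*F + (-1 + F)/(E + F) (c(E, F) = -3*F + (F - 1)/(E + F) = -3*F + (-1 + F)/(E + F))
S(r) = -5*r - 5*(-1 + r - 9*r²)/(3*r) (S(r) = (r + (-1 + r - 3*r² - 3*2*r*r)/(2*r + r))*(-5) = (r + (-1 + r - 3*r² - 6*r²)/((3*r)))*(-5) = (r + (1/(3*r))*(-1 + r - 9*r²))*(-5) = (r + (-1 + r - 9*r²)/(3*r))*(-5) = -5*r - 5*(-1 + r - 9*r²)/(3*r))
(S(-7) - 59)*(-132) = ((-5/3 + 10*(-7) + (5/3)/(-7)) - 59)*(-132) = ((-5/3 - 70 + (5/3)*(-⅐)) - 59)*(-132) = ((-5/3 - 70 - 5/21) - 59)*(-132) = (-1510/21 - 59)*(-132) = -2749/21*(-132) = 120956/7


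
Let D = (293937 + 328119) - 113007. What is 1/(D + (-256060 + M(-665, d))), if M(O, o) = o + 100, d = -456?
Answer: 1/252633 ≈ 3.9583e-6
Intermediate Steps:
D = 509049 (D = 622056 - 113007 = 509049)
M(O, o) = 100 + o
1/(D + (-256060 + M(-665, d))) = 1/(509049 + (-256060 + (100 - 456))) = 1/(509049 + (-256060 - 356)) = 1/(509049 - 256416) = 1/252633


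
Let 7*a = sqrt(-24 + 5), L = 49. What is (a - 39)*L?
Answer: -1911 + 7*I*sqrt(19) ≈ -1911.0 + 30.512*I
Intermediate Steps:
a = I*sqrt(19)/7 (a = sqrt(-24 + 5)/7 = sqrt(-19)/7 = (I*sqrt(19))/7 = I*sqrt(19)/7 ≈ 0.6227*I)
(a - 39)*L = (I*sqrt(19)/7 - 39)*49 = (-39 + I*sqrt(19)/7)*49 = -1911 + 7*I*sqrt(19)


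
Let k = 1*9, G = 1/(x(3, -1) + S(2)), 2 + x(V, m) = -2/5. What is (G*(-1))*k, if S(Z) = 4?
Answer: -45/8 ≈ -5.6250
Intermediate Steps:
x(V, m) = -12/5 (x(V, m) = -2 - 2/5 = -2 - 2*⅕ = -2 - ⅖ = -12/5)
G = 5/8 (G = 1/(-12/5 + 4) = 1/(8/5) = 5/8 ≈ 0.62500)
k = 9
(G*(-1))*k = ((5/8)*(-1))*9 = -5/8*9 = -45/8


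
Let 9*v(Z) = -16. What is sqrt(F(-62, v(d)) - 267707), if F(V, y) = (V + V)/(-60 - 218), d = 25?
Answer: 3*I*sqrt(574706481)/139 ≈ 517.4*I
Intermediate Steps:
v(Z) = -16/9 (v(Z) = (1/9)*(-16) = -16/9)
F(V, y) = -V/139 (F(V, y) = (2*V)/(-278) = (2*V)*(-1/278) = -V/139)
sqrt(F(-62, v(d)) - 267707) = sqrt(-1/139*(-62) - 267707) = sqrt(62/139 - 267707) = sqrt(-37211211/139) = 3*I*sqrt(574706481)/139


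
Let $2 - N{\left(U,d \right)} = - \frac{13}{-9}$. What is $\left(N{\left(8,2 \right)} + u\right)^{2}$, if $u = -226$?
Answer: $\frac{4116841}{81} \approx 50825.0$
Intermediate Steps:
$N{\left(U,d \right)} = \frac{5}{9}$ ($N{\left(U,d \right)} = 2 - - \frac{13}{-9} = 2 - \left(-13\right) \left(- \frac{1}{9}\right) = 2 - \frac{13}{9} = \frac{5}{9}$)
$\left(N{\left(8,2 \right)} + u\right)^{2} = \left(\frac{5}{9} - 226\right)^{2} = \left(- \frac{2029}{9}\right)^{2} = \frac{4116841}{81}$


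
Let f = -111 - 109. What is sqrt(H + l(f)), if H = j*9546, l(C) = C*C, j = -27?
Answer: I*sqrt(209342) ≈ 457.54*I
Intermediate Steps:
f = -220
l(C) = C**2
H = -257742 (H = -27*9546 = -257742)
sqrt(H + l(f)) = sqrt(-257742 + (-220)**2) = sqrt(-257742 + 48400) = sqrt(-209342) = I*sqrt(209342)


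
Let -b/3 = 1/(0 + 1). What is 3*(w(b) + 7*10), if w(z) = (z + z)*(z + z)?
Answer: 318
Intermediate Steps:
b = -3 (b = -3/(0 + 1) = -3/1 = -3*1 = -3)
w(z) = 4*z**2 (w(z) = (2*z)*(2*z) = 4*z**2)
3*(w(b) + 7*10) = 3*(4*(-3)**2 + 7*10) = 3*(4*9 + 70) = 3*(36 + 70) = 3*106 = 318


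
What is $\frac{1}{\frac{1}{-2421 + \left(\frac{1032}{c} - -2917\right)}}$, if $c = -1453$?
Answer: $\frac{719656}{1453} \approx 495.29$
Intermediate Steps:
$\frac{1}{\frac{1}{-2421 + \left(\frac{1032}{c} - -2917\right)}} = \frac{1}{\frac{1}{-2421 + \left(\frac{1032}{-1453} - -2917\right)}} = \frac{1}{\frac{1}{-2421 + \left(1032 \left(- \frac{1}{1453}\right) + 2917\right)}} = \frac{1}{\frac{1}{-2421 + \left(- \frac{1032}{1453} + 2917\right)}} = \frac{1}{\frac{1}{-2421 + \frac{4237369}{1453}}} = \frac{1}{\frac{1}{\frac{719656}{1453}}} = \frac{1}{\frac{1453}{719656}} = \frac{719656}{1453}$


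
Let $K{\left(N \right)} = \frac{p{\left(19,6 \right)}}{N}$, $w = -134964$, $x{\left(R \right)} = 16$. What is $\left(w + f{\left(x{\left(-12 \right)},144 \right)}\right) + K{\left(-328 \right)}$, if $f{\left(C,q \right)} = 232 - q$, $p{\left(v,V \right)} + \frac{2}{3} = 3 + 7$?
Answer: $- \frac{33179503}{246} \approx -1.3488 \cdot 10^{5}$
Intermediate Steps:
$p{\left(v,V \right)} = \frac{28}{3}$ ($p{\left(v,V \right)} = - \frac{2}{3} + \left(3 + 7\right) = - \frac{2}{3} + 10 = \frac{28}{3}$)
$K{\left(N \right)} = \frac{28}{3 N}$
$\left(w + f{\left(x{\left(-12 \right)},144 \right)}\right) + K{\left(-328 \right)} = \left(-134964 + \left(232 - 144\right)\right) + \frac{28}{3 \left(-328\right)} = \left(-134964 + \left(232 - 144\right)\right) + \frac{28}{3} \left(- \frac{1}{328}\right) = \left(-134964 + 88\right) - \frac{7}{246} = -134876 - \frac{7}{246} = - \frac{33179503}{246}$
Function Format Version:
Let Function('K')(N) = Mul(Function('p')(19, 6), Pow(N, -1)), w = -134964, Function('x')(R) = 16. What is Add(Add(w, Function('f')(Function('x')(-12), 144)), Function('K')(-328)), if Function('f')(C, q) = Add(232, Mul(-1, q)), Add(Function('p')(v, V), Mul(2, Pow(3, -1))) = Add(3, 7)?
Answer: Rational(-33179503, 246) ≈ -1.3488e+5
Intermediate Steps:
Function('p')(v, V) = Rational(28, 3) (Function('p')(v, V) = Add(Rational(-2, 3), Add(3, 7)) = Add(Rational(-2, 3), 10) = Rational(28, 3))
Function('K')(N) = Mul(Rational(28, 3), Pow(N, -1))
Add(Add(w, Function('f')(Function('x')(-12), 144)), Function('K')(-328)) = Add(Add(-134964, Add(232, Mul(-1, 144))), Mul(Rational(28, 3), Pow(-328, -1))) = Add(Add(-134964, Add(232, -144)), Mul(Rational(28, 3), Rational(-1, 328))) = Add(Add(-134964, 88), Rational(-7, 246)) = Add(-134876, Rational(-7, 246)) = Rational(-33179503, 246)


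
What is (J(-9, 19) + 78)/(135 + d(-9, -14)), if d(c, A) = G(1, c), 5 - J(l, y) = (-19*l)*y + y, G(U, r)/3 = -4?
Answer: -3185/123 ≈ -25.894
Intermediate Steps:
G(U, r) = -12 (G(U, r) = 3*(-4) = -12)
J(l, y) = 5 - y + 19*l*y (J(l, y) = 5 - ((-19*l)*y + y) = 5 - (-19*l*y + y) = 5 - (y - 19*l*y) = 5 + (-y + 19*l*y) = 5 - y + 19*l*y)
d(c, A) = -12
(J(-9, 19) + 78)/(135 + d(-9, -14)) = ((5 - 1*19 + 19*(-9)*19) + 78)/(135 - 12) = ((5 - 19 - 3249) + 78)/123 = (-3263 + 78)*(1/123) = -3185*1/123 = -3185/123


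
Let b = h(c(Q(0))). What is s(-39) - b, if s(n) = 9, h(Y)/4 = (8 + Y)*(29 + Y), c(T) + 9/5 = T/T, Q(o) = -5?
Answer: -20079/25 ≈ -803.16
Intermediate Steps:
c(T) = -4/5 (c(T) = -9/5 + T/T = -9/5 + 1 = -4/5)
h(Y) = 4*(8 + Y)*(29 + Y) (h(Y) = 4*((8 + Y)*(29 + Y)) = 4*(8 + Y)*(29 + Y))
b = 20304/25 (b = 928 + 4*(-4/5)**2 + 148*(-4/5) = 928 + 4*(16/25) - 592/5 = 928 + 64/25 - 592/5 = 20304/25 ≈ 812.16)
s(-39) - b = 9 - 1*20304/25 = 9 - 20304/25 = -20079/25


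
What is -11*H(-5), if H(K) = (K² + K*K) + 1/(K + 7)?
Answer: -1111/2 ≈ -555.50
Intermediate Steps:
H(K) = 1/(7 + K) + 2*K² (H(K) = (K² + K²) + 1/(7 + K) = 2*K² + 1/(7 + K) = 1/(7 + K) + 2*K²)
-11*H(-5) = -11*(1 + 2*(-5)³ + 14*(-5)²)/(7 - 5) = -11*(1 + 2*(-125) + 14*25)/2 = -11*(1 - 250 + 350)/2 = -11*101/2 = -1111/2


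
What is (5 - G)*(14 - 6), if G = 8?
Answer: -24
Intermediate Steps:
(5 - G)*(14 - 6) = (5 - 1*8)*(14 - 6) = (5 - 8)*8 = -3*8 = -24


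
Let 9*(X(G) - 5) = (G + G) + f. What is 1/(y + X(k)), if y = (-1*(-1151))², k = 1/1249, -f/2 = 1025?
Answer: 11241/14889583798 ≈ 7.5496e-7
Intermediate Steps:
f = -2050 (f = -2*1025 = -2050)
k = 1/1249 ≈ 0.00080064
X(G) = -2005/9 + 2*G/9 (X(G) = 5 + ((G + G) - 2050)/9 = 5 + (2*G - 2050)/9 = 5 + (-2050 + 2*G)/9 = 5 + (-2050/9 + 2*G/9) = -2005/9 + 2*G/9)
y = 1324801 (y = 1151² = 1324801)
1/(y + X(k)) = 1/(1324801 + (-2005/9 + (2/9)*(1/1249))) = 1/(1324801 + (-2005/9 + 2/11241)) = 1/(1324801 - 2504243/11241) = 1/(14889583798/11241) = 11241/14889583798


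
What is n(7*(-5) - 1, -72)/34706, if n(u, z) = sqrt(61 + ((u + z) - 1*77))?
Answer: I*sqrt(31)/17353 ≈ 0.00032085*I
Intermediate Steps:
n(u, z) = sqrt(-16 + u + z) (n(u, z) = sqrt(61 + ((u + z) - 77)) = sqrt(61 + (-77 + u + z)) = sqrt(-16 + u + z))
n(7*(-5) - 1, -72)/34706 = sqrt(-16 + (7*(-5) - 1) - 72)/34706 = sqrt(-16 + (-35 - 1) - 72)*(1/34706) = sqrt(-16 - 36 - 72)*(1/34706) = sqrt(-124)*(1/34706) = (2*I*sqrt(31))*(1/34706) = I*sqrt(31)/17353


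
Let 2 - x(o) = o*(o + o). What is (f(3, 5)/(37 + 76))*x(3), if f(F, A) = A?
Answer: -80/113 ≈ -0.70796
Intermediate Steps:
x(o) = 2 - 2*o**2 (x(o) = 2 - o*(o + o) = 2 - o*2*o = 2 - 2*o**2)
(f(3, 5)/(37 + 76))*x(3) = (5/(37 + 76))*(2 - 2*3**2) = (5/113)*(2 - 2*9) = ((1/113)*5)*(2 - 18) = (5/113)*(-16) = -80/113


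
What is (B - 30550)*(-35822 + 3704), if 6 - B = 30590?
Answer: 1963501812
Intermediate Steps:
B = -30584 (B = 6 - 1*30590 = 6 - 30590 = -30584)
(B - 30550)*(-35822 + 3704) = (-30584 - 30550)*(-35822 + 3704) = -61134*(-32118) = 1963501812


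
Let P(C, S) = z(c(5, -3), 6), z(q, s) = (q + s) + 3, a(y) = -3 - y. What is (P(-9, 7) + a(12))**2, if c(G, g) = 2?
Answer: 16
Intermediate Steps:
z(q, s) = 3 + q + s
P(C, S) = 11 (P(C, S) = 3 + 2 + 6 = 11)
(P(-9, 7) + a(12))**2 = (11 + (-3 - 1*12))**2 = (11 + (-3 - 12))**2 = (11 - 15)**2 = (-4)**2 = 16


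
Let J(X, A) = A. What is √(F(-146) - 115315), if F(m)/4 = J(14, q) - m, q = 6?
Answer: I*√114707 ≈ 338.68*I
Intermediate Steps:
F(m) = 24 - 4*m (F(m) = 4*(6 - m) = 24 - 4*m)
√(F(-146) - 115315) = √((24 - 4*(-146)) - 115315) = √((24 + 584) - 115315) = √(608 - 115315) = √(-114707) = I*√114707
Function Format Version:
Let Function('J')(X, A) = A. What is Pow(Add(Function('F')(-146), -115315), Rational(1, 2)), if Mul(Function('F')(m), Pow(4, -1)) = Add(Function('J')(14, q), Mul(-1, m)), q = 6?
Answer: Mul(I, Pow(114707, Rational(1, 2))) ≈ Mul(338.68, I)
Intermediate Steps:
Function('F')(m) = Add(24, Mul(-4, m)) (Function('F')(m) = Mul(4, Add(6, Mul(-1, m))) = Add(24, Mul(-4, m)))
Pow(Add(Function('F')(-146), -115315), Rational(1, 2)) = Pow(Add(Add(24, Mul(-4, -146)), -115315), Rational(1, 2)) = Pow(Add(Add(24, 584), -115315), Rational(1, 2)) = Pow(Add(608, -115315), Rational(1, 2)) = Pow(-114707, Rational(1, 2)) = Mul(I, Pow(114707, Rational(1, 2)))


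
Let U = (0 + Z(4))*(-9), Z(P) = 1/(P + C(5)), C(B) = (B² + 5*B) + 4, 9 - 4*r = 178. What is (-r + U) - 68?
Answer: -3005/116 ≈ -25.905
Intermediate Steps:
r = -169/4 (r = 9/4 - ¼*178 = 9/4 - 89/2 = -169/4 ≈ -42.250)
C(B) = 4 + B² + 5*B
Z(P) = 1/(54 + P) (Z(P) = 1/(P + (4 + 5² + 5*5)) = 1/(P + (4 + 25 + 25)) = 1/(P + 54) = 1/(54 + P))
U = -9/58 (U = (0 + 1/(54 + 4))*(-9) = (0 + 1/58)*(-9) = (1/58)*(-9) = -9/58 ≈ -0.15517)
(-r + U) - 68 = (-1*(-169/4) - 9/58) - 68 = (169/4 - 9/58) - 68 = 4883/116 - 68 = -3005/116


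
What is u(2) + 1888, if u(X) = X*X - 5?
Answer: 1887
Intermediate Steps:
u(X) = -5 + X² (u(X) = X² - 5 = -5 + X²)
u(2) + 1888 = (-5 + 2²) + 1888 = (-5 + 4) + 1888 = -1 + 1888 = 1887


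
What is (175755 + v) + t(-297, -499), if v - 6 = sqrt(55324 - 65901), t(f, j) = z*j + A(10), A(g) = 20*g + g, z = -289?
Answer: 320182 + I*sqrt(10577) ≈ 3.2018e+5 + 102.84*I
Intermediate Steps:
A(g) = 21*g
t(f, j) = 210 - 289*j (t(f, j) = -289*j + 21*10 = -289*j + 210 = 210 - 289*j)
v = 6 + I*sqrt(10577) (v = 6 + sqrt(55324 - 65901) = 6 + sqrt(-10577) = 6 + I*sqrt(10577) ≈ 6.0 + 102.84*I)
(175755 + v) + t(-297, -499) = (175755 + (6 + I*sqrt(10577))) + (210 - 289*(-499)) = (175761 + I*sqrt(10577)) + (210 + 144211) = (175761 + I*sqrt(10577)) + 144421 = 320182 + I*sqrt(10577)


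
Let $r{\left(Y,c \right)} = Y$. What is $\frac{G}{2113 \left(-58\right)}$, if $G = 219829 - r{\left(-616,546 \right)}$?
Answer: $- \frac{220445}{122554} \approx -1.7988$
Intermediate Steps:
$G = 220445$ ($G = 219829 - -616 = 219829 + 616 = 220445$)
$\frac{G}{2113 \left(-58\right)} = \frac{220445}{2113 \left(-58\right)} = \frac{220445}{-122554} = 220445 \left(- \frac{1}{122554}\right) = - \frac{220445}{122554}$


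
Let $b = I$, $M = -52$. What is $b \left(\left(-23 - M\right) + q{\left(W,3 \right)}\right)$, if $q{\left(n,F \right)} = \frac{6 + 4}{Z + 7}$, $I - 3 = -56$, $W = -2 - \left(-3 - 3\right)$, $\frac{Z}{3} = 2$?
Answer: $- \frac{20511}{13} \approx -1577.8$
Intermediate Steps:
$Z = 6$ ($Z = 3 \cdot 2 = 6$)
$W = 4$ ($W = -2 - \left(-3 - 3\right) = -2 - -6 = -2 + 6 = 4$)
$I = -53$ ($I = 3 - 56 = -53$)
$b = -53$
$q{\left(n,F \right)} = \frac{10}{13}$ ($q{\left(n,F \right)} = \frac{6 + 4}{6 + 7} = \frac{10}{13}$)
$b \left(\left(-23 - M\right) + q{\left(W,3 \right)}\right) = - 53 \left(\left(-23 - -52\right) + \frac{10}{13}\right) = - 53 \left(\left(-23 + 52\right) + \frac{10}{13}\right) = - 53 \left(29 + \frac{10}{13}\right) = \left(-53\right) \frac{387}{13} = - \frac{20511}{13}$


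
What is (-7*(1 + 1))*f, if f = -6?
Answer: 84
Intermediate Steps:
(-7*(1 + 1))*f = -7*(1 + 1)*(-6) = -7*2*(-6) = -14*(-6) = 84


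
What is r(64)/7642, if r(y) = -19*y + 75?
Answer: -1141/7642 ≈ -0.14931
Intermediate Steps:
r(y) = 75 - 19*y
r(64)/7642 = (75 - 19*64)/7642 = (75 - 1216)*(1/7642) = -1141*1/7642 = -1141/7642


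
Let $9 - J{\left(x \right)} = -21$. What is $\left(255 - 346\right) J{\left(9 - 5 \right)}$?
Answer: $-2730$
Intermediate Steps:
$J{\left(x \right)} = 30$ ($J{\left(x \right)} = 9 - -21 = 9 + 21 = 30$)
$\left(255 - 346\right) J{\left(9 - 5 \right)} = \left(255 - 346\right) 30 = \left(-91\right) 30 = -2730$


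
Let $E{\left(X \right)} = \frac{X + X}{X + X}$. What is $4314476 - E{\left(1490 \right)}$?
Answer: $4314475$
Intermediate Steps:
$E{\left(X \right)} = 1$ ($E{\left(X \right)} = \frac{2 X}{2 X} = 2 X \frac{1}{2 X} = 1$)
$4314476 - E{\left(1490 \right)} = 4314476 - 1 = 4314475$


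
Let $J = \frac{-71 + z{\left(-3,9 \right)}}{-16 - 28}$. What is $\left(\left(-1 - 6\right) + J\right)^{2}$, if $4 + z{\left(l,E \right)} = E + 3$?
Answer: $\frac{60025}{1936} \approx 31.005$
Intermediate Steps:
$z{\left(l,E \right)} = -1 + E$ ($z{\left(l,E \right)} = -4 + \left(E + 3\right) = -4 + \left(3 + E\right) = -1 + E$)
$J = \frac{63}{44}$ ($J = \frac{-71 + \left(-1 + 9\right)}{-16 - 28} = \frac{-71 + 8}{-44} = \left(-63\right) \left(- \frac{1}{44}\right) = \frac{63}{44} \approx 1.4318$)
$\left(\left(-1 - 6\right) + J\right)^{2} = \left(\left(-1 - 6\right) + \frac{63}{44}\right)^{2} = \left(-7 + \frac{63}{44}\right)^{2} = \left(- \frac{245}{44}\right)^{2} = \frac{60025}{1936}$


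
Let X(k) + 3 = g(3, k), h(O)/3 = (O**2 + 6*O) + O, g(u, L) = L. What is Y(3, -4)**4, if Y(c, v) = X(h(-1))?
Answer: 194481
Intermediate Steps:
h(O) = 3*O**2 + 21*O (h(O) = 3*((O**2 + 6*O) + O) = 3*(O**2 + 7*O) = 3*O**2 + 21*O)
X(k) = -3 + k
Y(c, v) = -21 (Y(c, v) = -3 + 3*(-1)*(7 - 1) = -3 + 3*(-1)*6 = -3 - 18 = -21)
Y(3, -4)**4 = (-21)**4 = 194481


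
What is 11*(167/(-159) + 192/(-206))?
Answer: -357115/16377 ≈ -21.806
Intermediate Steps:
11*(167/(-159) + 192/(-206)) = 11*(167*(-1/159) + 192*(-1/206)) = 11*(-167/159 - 96/103) = 11*(-32465/16377) = -357115/16377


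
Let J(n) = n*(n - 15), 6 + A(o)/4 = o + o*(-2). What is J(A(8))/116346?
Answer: 1988/58173 ≈ 0.034174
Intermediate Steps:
A(o) = -24 - 4*o (A(o) = -24 + 4*(o + o*(-2)) = -24 + 4*(o - 2*o) = -24 + 4*(-o) = -24 - 4*o)
J(n) = n*(-15 + n)
J(A(8))/116346 = ((-24 - 4*8)*(-15 + (-24 - 4*8)))/116346 = ((-24 - 32)*(-15 + (-24 - 32)))*(1/116346) = -56*(-15 - 56)*(1/116346) = -56*(-71)*(1/116346) = 3976*(1/116346) = 1988/58173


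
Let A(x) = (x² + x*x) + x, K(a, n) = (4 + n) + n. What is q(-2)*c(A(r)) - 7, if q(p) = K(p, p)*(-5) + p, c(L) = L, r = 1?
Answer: -13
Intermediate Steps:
K(a, n) = 4 + 2*n
A(x) = x + 2*x² (A(x) = (x² + x²) + x = 2*x² + x = x + 2*x²)
q(p) = -20 - 9*p (q(p) = (4 + 2*p)*(-5) + p = (-20 - 10*p) + p = -20 - 9*p)
q(-2)*c(A(r)) - 7 = (-20 - 9*(-2))*(1*(1 + 2*1)) - 7 = (-20 + 18)*(1*(1 + 2)) - 7 = -2*3 - 7 = -6 - 7 = -13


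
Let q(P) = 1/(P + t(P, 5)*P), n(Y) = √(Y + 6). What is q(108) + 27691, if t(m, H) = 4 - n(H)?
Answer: 41868797/1512 + √11/1512 ≈ 27691.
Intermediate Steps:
n(Y) = √(6 + Y)
t(m, H) = 4 - √(6 + H)
q(P) = 1/(P + P*(4 - √11)) (q(P) = 1/(P + (4 - √(6 + 5))*P) = 1/(P + (4 - √11)*P) = 1/(P + P*(4 - √11)))
q(108) + 27691 = 1/(108*(5 - √11)) + 27691 = 27691 + 1/(108*(5 - √11))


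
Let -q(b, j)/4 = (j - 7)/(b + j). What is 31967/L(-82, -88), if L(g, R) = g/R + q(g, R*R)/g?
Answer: 73642633636/2260113 ≈ 32584.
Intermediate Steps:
q(b, j) = -4*(-7 + j)/(b + j) (q(b, j) = -4*(j - 7)/(b + j) = -4*(-7 + j)/(b + j))
L(g, R) = g/R + 4*(7 - R²)/(g*(g + R²)) (L(g, R) = g/R + (4*(7 - R*R)/(g + R*R))/g = g/R + (4*(7 - R²)/(g + R²))/g = g/R + 4*(7 - R²)/(g*(g + R²)))
31967/L(-82, -88) = 31967/((((-82)²*(-82 + (-88)²) + 4*(-88)*(7 - 1*(-88)²))/(-88*(-82)*(-82 + (-88)²)))) = 31967/((-1/88*(-1/82)*(6724*(-82 + 7744) + 4*(-88)*(7 - 1*7744))/(-82 + 7744))) = 31967/((-1/88*(-1/82)*(6724*7662 + 4*(-88)*(7 - 7744))/7662)) = 31967/((-1/88*(-1/82)*1/7662*(51519288 + 4*(-88)*(-7737)))) = 31967/((-1/88*(-1/82)*1/7662*(51519288 + 2723424))) = 31967/((-1/88*(-1/82)*1/7662*54242712)) = 31967/(2260113/2303708) = 31967*(2303708/2260113) = 73642633636/2260113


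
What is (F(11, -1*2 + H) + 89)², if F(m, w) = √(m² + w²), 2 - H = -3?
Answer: (89 + √130)² ≈ 10081.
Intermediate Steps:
H = 5 (H = 2 - 1*(-3) = 2 + 3 = 5)
(F(11, -1*2 + H) + 89)² = (√(11² + (-1*2 + 5)²) + 89)² = (√(121 + (-2 + 5)²) + 89)² = (√(121 + 3²) + 89)² = (√(121 + 9) + 89)² = (√130 + 89)² = (89 + √130)²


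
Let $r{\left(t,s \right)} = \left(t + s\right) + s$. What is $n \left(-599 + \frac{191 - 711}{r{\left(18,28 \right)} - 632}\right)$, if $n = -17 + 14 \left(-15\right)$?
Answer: $\frac{37877447}{279} \approx 1.3576 \cdot 10^{5}$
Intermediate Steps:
$n = -227$ ($n = -17 - 210 = -227$)
$r{\left(t,s \right)} = t + 2 s$ ($r{\left(t,s \right)} = \left(s + t\right) + s = t + 2 s$)
$n \left(-599 + \frac{191 - 711}{r{\left(18,28 \right)} - 632}\right) = - 227 \left(-599 + \frac{191 - 711}{\left(18 + 2 \cdot 28\right) - 632}\right) = - 227 \left(-599 - \frac{520}{\left(18 + 56\right) - 632}\right) = - 227 \left(-599 - \frac{520}{74 - 632}\right) = - 227 \left(-599 - \frac{520}{-558}\right) = - 227 \left(-599 - - \frac{260}{279}\right) = - 227 \left(-599 + \frac{260}{279}\right) = \left(-227\right) \left(- \frac{166861}{279}\right) = \frac{37877447}{279}$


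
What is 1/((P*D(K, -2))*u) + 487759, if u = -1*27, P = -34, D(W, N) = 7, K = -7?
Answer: 3134339335/6426 ≈ 4.8776e+5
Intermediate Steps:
u = -27
1/((P*D(K, -2))*u) + 487759 = 1/(-34*7*(-27)) + 487759 = 1/(-238*(-27)) + 487759 = 1/6426 + 487759 = 3134339335/6426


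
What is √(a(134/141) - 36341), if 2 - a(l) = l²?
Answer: I*√722473615/141 ≈ 190.63*I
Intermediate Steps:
a(l) = 2 - l²
√(a(134/141) - 36341) = √((2 - (134/141)²) - 36341) = √((2 - 1*17956/19881) - 36341) = √((2 - 17956/19881) - 36341) = √(21806/19881 - 36341) = √(-722473615/19881) = I*√722473615/141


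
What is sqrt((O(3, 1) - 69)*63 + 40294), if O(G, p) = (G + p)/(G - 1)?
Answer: sqrt(36073) ≈ 189.93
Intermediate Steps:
O(G, p) = (G + p)/(-1 + G)
sqrt((O(3, 1) - 69)*63 + 40294) = sqrt(((3 + 1)/(-1 + 3) - 69)*63 + 40294) = sqrt((4/2 - 69)*63 + 40294) = sqrt(((1/2)*4 - 69)*63 + 40294) = sqrt((2 - 69)*63 + 40294) = sqrt(-67*63 + 40294) = sqrt(-4221 + 40294) = sqrt(36073)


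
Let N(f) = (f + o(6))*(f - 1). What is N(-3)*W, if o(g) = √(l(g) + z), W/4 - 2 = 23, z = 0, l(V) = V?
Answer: 1200 - 400*√6 ≈ 220.20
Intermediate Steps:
W = 100 (W = 8 + 4*23 = 8 + 92 = 100)
o(g) = √g (o(g) = √(g + 0) = √g)
N(f) = (-1 + f)*(f + √6) (N(f) = (f + √6)*(f - 1) = (f + √6)*(-1 + f) = (-1 + f)*(f + √6))
N(-3)*W = ((-3)² - 1*(-3) - √6 - 3*√6)*100 = (9 + 3 - √6 - 3*√6)*100 = (12 - 4*√6)*100 = 1200 - 400*√6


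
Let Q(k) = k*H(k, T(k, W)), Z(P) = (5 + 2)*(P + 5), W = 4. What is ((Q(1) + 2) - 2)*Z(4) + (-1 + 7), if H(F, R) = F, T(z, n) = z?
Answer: 69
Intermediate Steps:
Z(P) = 35 + 7*P (Z(P) = 7*(5 + P) = 35 + 7*P)
Q(k) = k² (Q(k) = k*k = k²)
((Q(1) + 2) - 2)*Z(4) + (-1 + 7) = ((1² + 2) - 2)*(35 + 7*4) + (-1 + 7) = ((1 + 2) - 2)*(35 + 28) + 6 = (3 - 2)*63 + 6 = 1*63 + 6 = 63 + 6 = 69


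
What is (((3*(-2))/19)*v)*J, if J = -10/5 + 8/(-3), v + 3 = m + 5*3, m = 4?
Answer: 448/19 ≈ 23.579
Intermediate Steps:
v = 16 (v = -3 + (4 + 5*3) = -3 + (4 + 15) = -3 + 19 = 16)
J = -14/3 (J = -10*1/5 + 8*(-1/3) = -2 - 8/3 = -14/3 ≈ -4.6667)
(((3*(-2))/19)*v)*J = (((3*(-2))/19)*16)*(-14/3) = (-6*1/19*16)*(-14/3) = -6/19*16*(-14/3) = -96/19*(-14/3) = 448/19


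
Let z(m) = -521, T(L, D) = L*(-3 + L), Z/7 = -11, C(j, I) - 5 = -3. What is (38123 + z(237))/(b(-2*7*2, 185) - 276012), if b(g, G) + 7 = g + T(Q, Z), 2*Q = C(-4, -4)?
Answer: -37602/276049 ≈ -0.13621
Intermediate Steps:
C(j, I) = 2 (C(j, I) = 5 - 3 = 2)
Q = 1 (Q = (1/2)*2 = 1)
Z = -77 (Z = 7*(-11) = -77)
b(g, G) = -9 + g (b(g, G) = -7 + (g + 1*(-3 + 1)) = -7 + (g + 1*(-2)) = -7 + (g - 2) = -7 + (-2 + g) = -9 + g)
(38123 + z(237))/(b(-2*7*2, 185) - 276012) = (38123 - 521)/((-9 - 2*7*2) - 276012) = 37602/((-9 - 14*2) - 276012) = 37602/((-9 - 28) - 276012) = 37602/(-37 - 276012) = 37602/(-276049) = 37602*(-1/276049) = -37602/276049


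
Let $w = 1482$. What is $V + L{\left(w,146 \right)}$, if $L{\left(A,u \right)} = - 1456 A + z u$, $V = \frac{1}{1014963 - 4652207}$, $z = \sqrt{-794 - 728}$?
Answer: $- \frac{7848416005249}{3637244} + 146 i \sqrt{1522} \approx -2.1578 \cdot 10^{6} + 5695.9 i$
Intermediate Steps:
$z = i \sqrt{1522}$ ($z = \sqrt{-1522} = i \sqrt{1522} \approx 39.013 i$)
$V = - \frac{1}{3637244}$ ($V = \frac{1}{-3637244} = - \frac{1}{3637244} \approx -2.7493 \cdot 10^{-7}$)
$L{\left(A,u \right)} = - 1456 A + i u \sqrt{1522}$ ($L{\left(A,u \right)} = - 1456 A + i \sqrt{1522} u = - 1456 A + i u \sqrt{1522}$)
$V + L{\left(w,146 \right)} = - \frac{1}{3637244} + \left(\left(-1456\right) 1482 + i 146 \sqrt{1522}\right) = - \frac{1}{3637244} - \left(2157792 - 146 i \sqrt{1522}\right) = - \frac{7848416005249}{3637244} + 146 i \sqrt{1522}$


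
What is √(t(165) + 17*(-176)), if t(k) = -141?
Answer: I*√3133 ≈ 55.973*I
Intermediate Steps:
√(t(165) + 17*(-176)) = √(-141 + 17*(-176)) = √(-141 - 2992) = √(-3133) = I*√3133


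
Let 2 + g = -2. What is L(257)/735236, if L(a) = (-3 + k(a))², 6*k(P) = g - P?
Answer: 8649/2940944 ≈ 0.0029409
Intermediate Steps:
g = -4 (g = -2 - 2 = -4)
k(P) = -⅔ - P/6 (k(P) = (-4 - P)/6 = -⅔ - P/6)
L(a) = (-11/3 - a/6)² (L(a) = (-3 + (-⅔ - a/6))² = (-11/3 - a/6)²)
L(257)/735236 = ((22 + 257)²/36)/735236 = ((1/36)*279²)*(1/735236) = ((1/36)*77841)*(1/735236) = (8649/4)*(1/735236) = 8649/2940944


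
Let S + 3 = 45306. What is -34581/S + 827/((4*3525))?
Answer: -150042173/212924100 ≈ -0.70467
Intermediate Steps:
S = 45303 (S = -3 + 45306 = 45303)
-34581/S + 827/((4*3525)) = -34581/45303 + 827/((4*3525)) = -34581*1/45303 + 827/14100 = -11527/15101 + 827*(1/14100) = -11527/15101 + 827/14100 = -150042173/212924100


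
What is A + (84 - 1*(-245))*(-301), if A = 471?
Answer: -98558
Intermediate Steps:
A + (84 - 1*(-245))*(-301) = 471 + (84 - 1*(-245))*(-301) = 471 + (84 + 245)*(-301) = 471 + 329*(-301) = 471 - 99029 = -98558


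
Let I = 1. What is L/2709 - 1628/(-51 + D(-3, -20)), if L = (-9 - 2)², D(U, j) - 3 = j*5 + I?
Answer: 210859/18963 ≈ 11.119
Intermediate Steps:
D(U, j) = 4 + 5*j (D(U, j) = 3 + (j*5 + 1) = 3 + (5*j + 1) = 3 + (1 + 5*j) = 4 + 5*j)
L = 121 (L = (-11)² = 121)
L/2709 - 1628/(-51 + D(-3, -20)) = 121/2709 - 1628/(-51 + (4 + 5*(-20))) = 121*(1/2709) - 1628/(-51 + (4 - 100)) = 121/2709 - 1628/(-51 - 96) = 121/2709 - 1628/(-147) = 121/2709 - 1628*(-1/147) = 121/2709 + 1628/147 = 210859/18963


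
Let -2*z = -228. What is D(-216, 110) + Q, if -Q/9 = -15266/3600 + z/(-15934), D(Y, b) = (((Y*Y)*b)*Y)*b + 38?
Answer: -194299389635976089/1593400 ≈ -1.2194e+11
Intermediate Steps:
z = 114 (z = -½*(-228) = 114)
D(Y, b) = 38 + Y³*b² (D(Y, b) = ((Y²*b)*Y)*b + 38 = ((b*Y²)*Y)*b + 38 = (b*Y³)*b + 38 = Y³*b² + 38 = 38 + Y³*b²)
Q = 60914711/1593400 (Q = -9*(-15266/3600 + 114/(-15934)) = -9*(-15266*1/3600 + 114*(-1/15934)) = -9*(-7633/1800 - 57/7967) = -9*(-60914711/14340600) = 60914711/1593400 ≈ 38.229)
D(-216, 110) + Q = (38 + (-216)³*110²) + 60914711/1593400 = (38 - 10077696*12100) + 60914711/1593400 = (38 - 121940121600) + 60914711/1593400 = -121940121562 + 60914711/1593400 = -194299389635976089/1593400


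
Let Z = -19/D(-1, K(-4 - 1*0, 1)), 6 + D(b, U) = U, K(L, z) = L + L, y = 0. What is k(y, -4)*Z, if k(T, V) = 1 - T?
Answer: 19/14 ≈ 1.3571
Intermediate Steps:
K(L, z) = 2*L
D(b, U) = -6 + U
Z = 19/14 (Z = -19/(-6 + 2*(-4 - 1*0)) = -19/(-6 + 2*(-4 + 0)) = -19/(-6 + 2*(-4)) = -19/(-6 - 8) = -19/(-14) = -19*(-1/14) = 19/14 ≈ 1.3571)
k(y, -4)*Z = (1 - 1*0)*(19/14) = (1 + 0)*(19/14) = 1*(19/14) = 19/14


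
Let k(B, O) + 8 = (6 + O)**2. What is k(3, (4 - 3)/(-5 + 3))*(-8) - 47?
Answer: -225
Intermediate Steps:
k(B, O) = -8 + (6 + O)**2
k(3, (4 - 3)/(-5 + 3))*(-8) - 47 = (-8 + (6 + (4 - 3)/(-5 + 3))**2)*(-8) - 47 = (-8 + (6 + 1/(-2))**2)*(-8) - 47 = (-8 + (6 + 1*(-1/2))**2)*(-8) - 47 = (-8 + (6 - 1/2)**2)*(-8) - 47 = (-8 + (11/2)**2)*(-8) - 47 = (-8 + 121/4)*(-8) - 47 = (89/4)*(-8) - 47 = -178 - 47 = -225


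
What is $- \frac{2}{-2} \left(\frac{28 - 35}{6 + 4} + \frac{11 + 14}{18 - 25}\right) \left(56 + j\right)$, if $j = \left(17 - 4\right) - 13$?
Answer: $- \frac{1196}{5} \approx -239.2$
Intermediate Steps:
$j = 0$ ($j = 13 - 13 = 0$)
$- \frac{2}{-2} \left(\frac{28 - 35}{6 + 4} + \frac{11 + 14}{18 - 25}\right) \left(56 + j\right) = - \frac{2}{-2} \left(\frac{28 - 35}{6 + 4} + \frac{11 + 14}{18 - 25}\right) \left(56 + 0\right) = \left(-2\right) \left(- \frac{1}{2}\right) \left(- \frac{7}{10} + \frac{25}{-7}\right) 56 = 1 \left(\left(-7\right) \frac{1}{10} + 25 \left(- \frac{1}{7}\right)\right) 56 = 1 \left(- \frac{7}{10} - \frac{25}{7}\right) 56 = 1 \left(\left(- \frac{299}{70}\right) 56\right) = 1 \left(- \frac{1196}{5}\right) = - \frac{1196}{5}$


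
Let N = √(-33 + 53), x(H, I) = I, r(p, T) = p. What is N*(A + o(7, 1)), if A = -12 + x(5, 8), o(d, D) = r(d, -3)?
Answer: 6*√5 ≈ 13.416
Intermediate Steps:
o(d, D) = d
N = 2*√5 (N = √20 = 2*√5 ≈ 4.4721)
A = -4 (A = -12 + 8 = -4)
N*(A + o(7, 1)) = (2*√5)*(-4 + 7) = (2*√5)*3 = 6*√5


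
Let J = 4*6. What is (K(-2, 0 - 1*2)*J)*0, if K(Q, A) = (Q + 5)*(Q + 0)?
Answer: 0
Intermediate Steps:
J = 24
K(Q, A) = Q*(5 + Q) (K(Q, A) = (5 + Q)*Q = Q*(5 + Q))
(K(-2, 0 - 1*2)*J)*0 = (-2*(5 - 2)*24)*0 = (-2*3*24)*0 = -6*24*0 = -144*0 = 0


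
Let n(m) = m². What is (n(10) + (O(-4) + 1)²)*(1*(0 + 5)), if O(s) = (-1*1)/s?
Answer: 8125/16 ≈ 507.81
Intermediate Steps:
O(s) = -1/s
(n(10) + (O(-4) + 1)²)*(1*(0 + 5)) = (10² + (-1/(-4) + 1)²)*(1*(0 + 5)) = (100 + (-1*(-¼) + 1)²)*(1*5) = (100 + (¼ + 1)²)*5 = (100 + (5/4)²)*5 = (100 + 25/16)*5 = (1625/16)*5 = 8125/16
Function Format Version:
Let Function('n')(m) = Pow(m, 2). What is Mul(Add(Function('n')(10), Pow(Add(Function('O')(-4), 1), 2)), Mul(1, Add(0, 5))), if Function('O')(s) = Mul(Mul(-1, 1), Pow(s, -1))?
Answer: Rational(8125, 16) ≈ 507.81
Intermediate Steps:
Function('O')(s) = Mul(-1, Pow(s, -1))
Mul(Add(Function('n')(10), Pow(Add(Function('O')(-4), 1), 2)), Mul(1, Add(0, 5))) = Mul(Add(Pow(10, 2), Pow(Add(Mul(-1, Pow(-4, -1)), 1), 2)), Mul(1, Add(0, 5))) = Mul(Add(100, Pow(Add(Mul(-1, Rational(-1, 4)), 1), 2)), Mul(1, 5)) = Mul(Add(100, Pow(Add(Rational(1, 4), 1), 2)), 5) = Mul(Add(100, Pow(Rational(5, 4), 2)), 5) = Mul(Add(100, Rational(25, 16)), 5) = Mul(Rational(1625, 16), 5) = Rational(8125, 16)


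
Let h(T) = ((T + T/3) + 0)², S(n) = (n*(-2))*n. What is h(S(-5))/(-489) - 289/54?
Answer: -14123/978 ≈ -14.441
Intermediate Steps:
S(n) = -2*n² (S(n) = (-2*n)*n = -2*n²)
h(T) = 16*T²/9 (h(T) = ((T + T*(⅓)) + 0)² = ((T + T/3) + 0)² = (4*T/3 + 0)² = (4*T/3)² = 16*T²/9)
h(S(-5))/(-489) - 289/54 = (16*(-2*(-5)²)²/9)/(-489) - 289/54 = (16*(-2*25)²/9)*(-1/489) - 289*1/54 = ((16/9)*(-50)²)*(-1/489) - 289/54 = ((16/9)*2500)*(-1/489) - 289/54 = (40000/9)*(-1/489) - 289/54 = -40000/4401 - 289/54 = -14123/978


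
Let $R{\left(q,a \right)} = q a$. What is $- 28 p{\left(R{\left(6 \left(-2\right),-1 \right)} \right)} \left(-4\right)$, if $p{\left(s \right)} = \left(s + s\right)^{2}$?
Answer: $64512$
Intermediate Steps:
$R{\left(q,a \right)} = a q$
$p{\left(s \right)} = 4 s^{2}$ ($p{\left(s \right)} = \left(2 s\right)^{2} = 4 s^{2}$)
$- 28 p{\left(R{\left(6 \left(-2\right),-1 \right)} \right)} \left(-4\right) = - 28 \cdot 4 \left(- 6 \left(-2\right)\right)^{2} \left(-4\right) = - 28 \cdot 4 \left(\left(-1\right) \left(-12\right)\right)^{2} \left(-4\right) = - 28 \cdot 4 \cdot 12^{2} \left(-4\right) = - 28 \cdot 4 \cdot 144 \left(-4\right) = \left(-28\right) 576 \left(-4\right) = \left(-16128\right) \left(-4\right) = 64512$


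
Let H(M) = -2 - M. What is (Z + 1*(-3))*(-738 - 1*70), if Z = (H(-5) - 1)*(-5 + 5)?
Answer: 2424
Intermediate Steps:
Z = 0 (Z = ((-2 - 1*(-5)) - 1)*(-5 + 5) = ((-2 + 5) - 1)*0 = (3 - 1)*0 = 2*0 = 0)
(Z + 1*(-3))*(-738 - 1*70) = (0 + 1*(-3))*(-738 - 1*70) = (0 - 3)*(-738 - 70) = -3*(-808) = 2424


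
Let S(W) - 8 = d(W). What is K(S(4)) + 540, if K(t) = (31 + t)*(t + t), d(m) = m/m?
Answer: 1260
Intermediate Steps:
d(m) = 1
S(W) = 9 (S(W) = 8 + 1 = 9)
K(t) = 2*t*(31 + t) (K(t) = (31 + t)*(2*t) = 2*t*(31 + t))
K(S(4)) + 540 = 2*9*(31 + 9) + 540 = 2*9*40 + 540 = 720 + 540 = 1260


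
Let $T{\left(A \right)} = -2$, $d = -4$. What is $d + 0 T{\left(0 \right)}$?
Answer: $-4$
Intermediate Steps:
$d + 0 T{\left(0 \right)} = -4 + 0 \left(-2\right) = -4 + 0 = -4$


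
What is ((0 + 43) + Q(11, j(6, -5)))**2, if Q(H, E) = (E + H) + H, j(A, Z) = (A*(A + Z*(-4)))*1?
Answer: 48841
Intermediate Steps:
j(A, Z) = A*(A - 4*Z) (j(A, Z) = (A*(A - 4*Z))*1 = A*(A - 4*Z))
Q(H, E) = E + 2*H
((0 + 43) + Q(11, j(6, -5)))**2 = ((0 + 43) + (6*(6 - 4*(-5)) + 2*11))**2 = (43 + (6*(6 + 20) + 22))**2 = (43 + (6*26 + 22))**2 = (43 + (156 + 22))**2 = (43 + 178)**2 = 221**2 = 48841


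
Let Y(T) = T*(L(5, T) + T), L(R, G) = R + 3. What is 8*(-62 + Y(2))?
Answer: -336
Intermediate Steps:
L(R, G) = 3 + R
Y(T) = T*(8 + T) (Y(T) = T*((3 + 5) + T) = T*(8 + T))
8*(-62 + Y(2)) = 8*(-62 + 2*(8 + 2)) = 8*(-62 + 2*10) = 8*(-62 + 20) = 8*(-42) = -336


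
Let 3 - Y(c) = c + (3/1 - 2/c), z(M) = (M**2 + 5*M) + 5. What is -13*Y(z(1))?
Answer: 1547/11 ≈ 140.64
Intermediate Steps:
z(M) = 5 + M**2 + 5*M
Y(c) = -c + 2/c (Y(c) = 3 - (c + (3/1 - 2/c)) = 3 - (c + (3*1 - 2/c)) = 3 - (c + (3 - 2/c)) = 3 - (3 + c - 2/c) = 3 + (-3 - c + 2/c) = -c + 2/c)
-13*Y(z(1)) = -13*(-(5 + 1**2 + 5*1) + 2/(5 + 1**2 + 5*1)) = -13*(-(5 + 1 + 5) + 2/(5 + 1 + 5)) = -13*(-1*11 + 2/11) = -13*(-11 + 2*(1/11)) = -13*(-11 + 2/11) = -13*(-119/11) = 1547/11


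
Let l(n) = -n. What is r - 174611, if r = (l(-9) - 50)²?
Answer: -172930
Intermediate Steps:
r = 1681 (r = (-1*(-9) - 50)² = (9 - 50)² = (-41)² = 1681)
r - 174611 = 1681 - 174611 = -172930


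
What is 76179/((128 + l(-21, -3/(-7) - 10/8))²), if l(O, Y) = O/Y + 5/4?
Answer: 644779056/202863049 ≈ 3.1784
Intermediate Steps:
l(O, Y) = 5/4 + O/Y (l(O, Y) = O/Y + 5*(¼) = O/Y + 5/4 = 5/4 + O/Y)
76179/((128 + l(-21, -3/(-7) - 10/8))²) = 76179/((128 + (5/4 - 21/(-3/(-7) - 10/8)))²) = 76179/((128 + (5/4 - 21/(-3*(-⅐) - 10*⅛)))²) = 76179/((128 + (5/4 - 21/(3/7 - 5/4)))²) = 76179/((128 + (5/4 - 21/(-23/28)))²) = 76179/((128 + (5/4 - 21*(-28/23)))²) = 76179/((128 + (5/4 + 588/23))²) = 76179/((128 + 2467/92)²) = 76179/((14243/92)²) = 76179/(202863049/8464) = 76179*(8464/202863049) = 644779056/202863049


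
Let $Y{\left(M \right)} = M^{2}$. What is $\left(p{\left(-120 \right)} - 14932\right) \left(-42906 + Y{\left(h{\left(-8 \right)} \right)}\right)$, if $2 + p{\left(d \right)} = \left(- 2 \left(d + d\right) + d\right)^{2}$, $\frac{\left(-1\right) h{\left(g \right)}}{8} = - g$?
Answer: $-4450187460$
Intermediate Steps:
$h{\left(g \right)} = 8 g$ ($h{\left(g \right)} = - 8 \left(- g\right) = 8 g$)
$p{\left(d \right)} = -2 + 9 d^{2}$ ($p{\left(d \right)} = -2 + \left(- 2 \left(d + d\right) + d\right)^{2} = -2 + \left(- 2 \cdot 2 d + d\right)^{2} = -2 + \left(- 4 d + d\right)^{2} = -2 + \left(- 3 d\right)^{2} = -2 + 9 d^{2}$)
$\left(p{\left(-120 \right)} - 14932\right) \left(-42906 + Y{\left(h{\left(-8 \right)} \right)}\right) = \left(\left(-2 + 9 \left(-120\right)^{2}\right) - 14932\right) \left(-42906 + \left(8 \left(-8\right)\right)^{2}\right) = \left(\left(-2 + 9 \cdot 14400\right) - 14932\right) \left(-42906 + \left(-64\right)^{2}\right) = \left(\left(-2 + 129600\right) - 14932\right) \left(-42906 + 4096\right) = \left(129598 - 14932\right) \left(-38810\right) = 114666 \left(-38810\right) = -4450187460$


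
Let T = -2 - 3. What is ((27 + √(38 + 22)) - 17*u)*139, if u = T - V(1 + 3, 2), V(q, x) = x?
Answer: 20294 + 278*√15 ≈ 21371.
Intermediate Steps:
T = -5
u = -7 (u = -5 - 1*2 = -5 - 2 = -7)
((27 + √(38 + 22)) - 17*u)*139 = ((27 + √(38 + 22)) - 17*(-7))*139 = ((27 + √60) + 119)*139 = ((27 + 2*√15) + 119)*139 = (146 + 2*√15)*139 = 20294 + 278*√15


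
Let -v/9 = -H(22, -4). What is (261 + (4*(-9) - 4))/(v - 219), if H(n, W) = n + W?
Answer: -221/57 ≈ -3.8772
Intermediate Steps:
H(n, W) = W + n
v = 162 (v = -(-9)*(-4 + 22) = -(-9)*18 = -9*(-18) = 162)
(261 + (4*(-9) - 4))/(v - 219) = (261 + (4*(-9) - 4))/(162 - 219) = (261 + (-36 - 4))/(-57) = (261 - 40)*(-1/57) = 221*(-1/57) = -221/57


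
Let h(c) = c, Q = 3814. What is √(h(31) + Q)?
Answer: √3845 ≈ 62.008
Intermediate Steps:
√(h(31) + Q) = √(31 + 3814) = √3845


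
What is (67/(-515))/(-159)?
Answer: 67/81885 ≈ 0.00081822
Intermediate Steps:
(67/(-515))/(-159) = (67*(-1/515))*(-1/159) = -67/515*(-1/159) = 67/81885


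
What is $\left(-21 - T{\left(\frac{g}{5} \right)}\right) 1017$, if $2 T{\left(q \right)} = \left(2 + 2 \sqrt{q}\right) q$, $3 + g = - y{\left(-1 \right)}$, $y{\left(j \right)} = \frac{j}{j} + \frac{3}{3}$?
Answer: $-20340 + 1017 i \approx -20340.0 + 1017.0 i$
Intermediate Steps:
$y{\left(j \right)} = 2$ ($y{\left(j \right)} = 1 + 3 \cdot \frac{1}{3} = 1 + 1 = 2$)
$g = -5$ ($g = -3 - 2 = -5$)
$T{\left(q \right)} = \frac{q \left(2 + 2 \sqrt{q}\right)}{2}$ ($T{\left(q \right)} = \frac{\left(2 + 2 \sqrt{q}\right) q}{2} = \frac{q \left(2 + 2 \sqrt{q}\right)}{2}$)
$\left(-21 - T{\left(\frac{g}{5} \right)}\right) 1017 = \left(-21 - \left(- \frac{5}{5} + \left(- \frac{5}{5}\right)^{\frac{3}{2}}\right)\right) 1017 = \left(-21 - \left(\left(-5\right) \frac{1}{5} + \left(\left(-5\right) \frac{1}{5}\right)^{\frac{3}{2}}\right)\right) 1017 = \left(-21 - \left(-1 + \left(-1\right)^{\frac{3}{2}}\right)\right) 1017 = \left(-21 - \left(-1 - i\right)\right) 1017 = \left(-21 + \left(1 + i\right)\right) 1017 = \left(-20 + i\right) 1017 = -20340 + 1017 i$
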